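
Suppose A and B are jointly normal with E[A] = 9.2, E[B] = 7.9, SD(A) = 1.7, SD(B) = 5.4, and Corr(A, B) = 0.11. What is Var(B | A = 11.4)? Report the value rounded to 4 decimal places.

28.8072

Var(B | A=x) = (1 − ρ²)·σ_B².
Var(B | A=11.4) = (5.4)²·(1 − (0.11)²) = 29.16·0.9879 = 28.8072.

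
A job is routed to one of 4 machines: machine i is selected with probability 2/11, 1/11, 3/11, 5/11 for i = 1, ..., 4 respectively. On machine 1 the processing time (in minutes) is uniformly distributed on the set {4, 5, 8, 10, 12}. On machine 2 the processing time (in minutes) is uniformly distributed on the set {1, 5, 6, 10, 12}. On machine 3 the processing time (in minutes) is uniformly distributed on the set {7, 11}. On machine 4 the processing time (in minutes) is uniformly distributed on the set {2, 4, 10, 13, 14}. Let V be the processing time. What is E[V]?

E[V | machine 1] = (4+5+8+10+12)/5 = 39/5.
E[V | machine 2] = (1+5+6+10+12)/5 = 34/5.
E[V | machine 3] = (7+11)/2 = 9.
E[V | machine 4] = (2+4+10+13+14)/5 = 43/5.
E[V] = (2/11)·(39/5) + (1/11)·(34/5) + (3/11)·(9) + (5/11)·(43/5) = 42/5.

42/5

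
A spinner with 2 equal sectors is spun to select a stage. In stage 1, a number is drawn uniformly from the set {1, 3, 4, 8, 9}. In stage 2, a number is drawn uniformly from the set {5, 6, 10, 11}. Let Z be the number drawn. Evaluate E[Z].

13/2

E[Z | stage 1] = (1+3+4+8+9)/5 = 5.
E[Z | stage 2] = (5+6+10+11)/4 = 8.
By the law of total expectation,
E[Z] = (1/2)·(5) + (1/2)·(8) = 13/2.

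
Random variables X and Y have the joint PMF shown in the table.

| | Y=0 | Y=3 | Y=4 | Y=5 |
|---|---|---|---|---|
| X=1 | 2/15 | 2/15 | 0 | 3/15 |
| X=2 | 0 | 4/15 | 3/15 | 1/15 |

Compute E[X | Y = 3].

P(Y = 3) = 2/5.
Σ X·P over the event = 1·(2/15) + 2·(4/15) = 2/3.
E[X | Y = 3] = (2/3) / (2/5) = 5/3.

5/3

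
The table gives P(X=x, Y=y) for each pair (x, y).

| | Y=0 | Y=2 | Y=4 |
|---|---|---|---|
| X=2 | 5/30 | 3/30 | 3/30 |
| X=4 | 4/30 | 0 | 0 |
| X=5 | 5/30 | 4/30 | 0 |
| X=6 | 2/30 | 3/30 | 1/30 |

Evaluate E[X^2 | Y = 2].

P(Y = 2) = 1/3.
Σ X^2·P over the event = 4·(3/30) + 25·(4/30) + 36·(3/30) = 22/3.
E[X^2 | Y = 2] = (22/3) / (1/3) = 22.

22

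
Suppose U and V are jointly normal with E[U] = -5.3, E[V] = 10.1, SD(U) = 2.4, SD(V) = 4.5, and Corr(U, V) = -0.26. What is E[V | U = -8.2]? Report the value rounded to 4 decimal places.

11.5138

E[V | U=x] = μ_V + ρ(σ_V/σ_U)(x − μ_U) for jointly normal variables.
E[V | U=-8.2] = 10.1 + (-0.26)·(4.5/2.4)·(-8.2 − (-5.3)) = 10.1 + (-0.4875)·(-2.9) = 11.5138.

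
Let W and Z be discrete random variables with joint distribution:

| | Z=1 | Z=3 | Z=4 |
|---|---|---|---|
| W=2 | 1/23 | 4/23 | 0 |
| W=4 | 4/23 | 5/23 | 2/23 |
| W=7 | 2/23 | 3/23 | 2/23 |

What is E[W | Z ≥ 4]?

11/2

P(Z ≥ 4) = 4/23.
Summing W·P(W=x,Z=y) over the conditioning event gives 22/23.
E[W | Z ≥ 4] = (22/23) / (4/23) = 11/2.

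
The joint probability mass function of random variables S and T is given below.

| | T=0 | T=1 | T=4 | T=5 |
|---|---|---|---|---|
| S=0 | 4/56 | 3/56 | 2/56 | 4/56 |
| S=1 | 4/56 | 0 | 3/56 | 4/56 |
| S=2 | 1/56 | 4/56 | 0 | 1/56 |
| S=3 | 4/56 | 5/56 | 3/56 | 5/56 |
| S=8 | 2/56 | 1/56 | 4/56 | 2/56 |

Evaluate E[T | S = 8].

P(S = 8) = 9/56.
Σ T·P over the event = 0·(2/56) + 1·(1/56) + 4·(4/56) + 5·(2/56) = 27/56.
E[T | S = 8] = (27/56) / (9/56) = 3.

3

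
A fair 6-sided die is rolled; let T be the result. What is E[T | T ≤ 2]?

Given T ≤ 2, T is equally likely to be any of {1, 2}.
E[T | T ≤ 2] = (1 + 2) / 2 = 3/2.

3/2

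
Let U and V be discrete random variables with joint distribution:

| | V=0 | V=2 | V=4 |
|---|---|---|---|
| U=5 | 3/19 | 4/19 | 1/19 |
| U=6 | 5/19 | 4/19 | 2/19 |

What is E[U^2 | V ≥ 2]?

31

P(V ≥ 2) = 11/19.
Σ U^2·P over the event = 25·(4/19) + 25·(1/19) + 36·(4/19) + 36·(2/19) = 341/19.
E[U^2 | V ≥ 2] = (341/19) / (11/19) = 31.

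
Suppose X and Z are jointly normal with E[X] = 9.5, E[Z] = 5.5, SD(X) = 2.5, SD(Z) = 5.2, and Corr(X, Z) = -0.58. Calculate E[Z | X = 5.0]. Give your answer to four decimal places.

10.9288

The regression of Z on X has slope ρ·σ_Z/σ_X and passes through (μ_X, μ_Z).
E[Z | X=5.0] = 5.5 + (-0.58)·(5.2/2.5)·(5.0 − (9.5)) = 5.5 + (-1.2064)·(-4.5) = 10.9288.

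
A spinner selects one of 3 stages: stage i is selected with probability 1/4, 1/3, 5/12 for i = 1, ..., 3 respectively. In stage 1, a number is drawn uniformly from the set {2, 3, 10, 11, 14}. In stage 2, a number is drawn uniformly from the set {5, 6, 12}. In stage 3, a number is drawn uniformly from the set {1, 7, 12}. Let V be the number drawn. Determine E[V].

22/3

E[V | stage 1] = (2+3+10+11+14)/5 = 8.
E[V | stage 2] = (5+6+12)/3 = 23/3.
E[V | stage 3] = (1+7+12)/3 = 20/3.
E[V] = (1/4)·(8) + (1/3)·(23/3) + (5/12)·(20/3) = 22/3.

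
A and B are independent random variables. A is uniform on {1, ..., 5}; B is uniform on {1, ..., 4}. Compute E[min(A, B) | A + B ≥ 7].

Outcomes with A + B ≥ 7: (3,4), (4,3), (4,4), (5,2), (5,3), (5,4), each with probability 1/20.
E[min(A, B) | A + B ≥ 7] = (3 + 3 + 4 + 2 + 3 + 4) / 6 = 19/6.

19/6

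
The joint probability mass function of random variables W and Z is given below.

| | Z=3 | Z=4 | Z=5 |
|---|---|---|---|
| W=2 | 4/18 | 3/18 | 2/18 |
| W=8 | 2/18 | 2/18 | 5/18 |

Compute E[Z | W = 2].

P(W = 2) = 1/2.
Σ Z·P over the event = 3·(4/18) + 4·(3/18) + 5·(2/18) = 17/9.
E[Z | W = 2] = (17/9) / (1/2) = 34/9.

34/9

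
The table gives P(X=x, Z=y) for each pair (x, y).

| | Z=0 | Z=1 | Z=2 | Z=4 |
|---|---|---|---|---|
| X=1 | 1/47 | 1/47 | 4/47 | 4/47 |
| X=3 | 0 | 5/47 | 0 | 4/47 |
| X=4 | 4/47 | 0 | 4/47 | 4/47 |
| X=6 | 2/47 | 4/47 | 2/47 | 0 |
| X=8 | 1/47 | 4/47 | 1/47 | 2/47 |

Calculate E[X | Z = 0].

37/8

P(Z = 0) = 8/47.
Summing X·P(X=x,Z=y) over the conditioning event gives 37/47.
E[X | Z = 0] = (37/47) / (8/47) = 37/8.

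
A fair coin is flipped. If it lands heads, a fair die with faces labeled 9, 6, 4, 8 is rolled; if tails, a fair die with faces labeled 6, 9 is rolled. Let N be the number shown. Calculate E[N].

E[N | heads] = (9+6+4+8)/4 = 27/4.
E[N | tails] = (6+9)/2 = 15/2.
E[N] = (1/2)·(27/4) + (1/2)·(15/2) = 57/8.

57/8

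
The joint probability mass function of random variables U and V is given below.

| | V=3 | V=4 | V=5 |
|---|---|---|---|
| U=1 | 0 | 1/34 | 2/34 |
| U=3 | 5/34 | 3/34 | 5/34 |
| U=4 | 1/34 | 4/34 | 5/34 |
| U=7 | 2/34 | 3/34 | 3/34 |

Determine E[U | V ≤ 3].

P(V ≤ 3) = 4/17.
Σ U·P over the event = 3·(5/34) + 4·(1/34) + 7·(2/34) = 33/34.
E[U | V ≤ 3] = (33/34) / (4/17) = 33/8.

33/8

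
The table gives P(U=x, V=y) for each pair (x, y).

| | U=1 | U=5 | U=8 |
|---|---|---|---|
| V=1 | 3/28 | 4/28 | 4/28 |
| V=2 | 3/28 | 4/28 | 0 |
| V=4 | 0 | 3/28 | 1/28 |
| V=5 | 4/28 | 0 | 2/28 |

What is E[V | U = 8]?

18/7

P(U = 8) = 1/4.
Σ V·P over the event = 1·(4/28) + 4·(1/28) + 5·(2/28) = 9/14.
E[V | U = 8] = (9/14) / (1/4) = 18/7.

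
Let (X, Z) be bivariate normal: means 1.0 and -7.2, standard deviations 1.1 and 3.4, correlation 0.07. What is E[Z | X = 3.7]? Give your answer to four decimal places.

-6.6158

E[Z | X=x] = μ_Z + ρ(σ_Z/σ_X)(x − μ_X) for jointly normal variables.
E[Z | X=3.7] = -7.2 + (0.07)·(3.4/1.1)·(3.7 − (1.0)) = -7.2 + (0.21636)·(2.7) = -6.6158.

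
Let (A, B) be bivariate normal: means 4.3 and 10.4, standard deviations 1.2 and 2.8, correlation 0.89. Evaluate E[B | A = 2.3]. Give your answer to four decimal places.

The regression of B on A has slope ρ·σ_B/σ_A and passes through (μ_A, μ_B).
E[B | A=2.3] = 10.4 + (0.89)·(2.8/1.2)·(2.3 − (4.3)) = 10.4 + (2.07667)·(-2) = 6.2467.

6.2467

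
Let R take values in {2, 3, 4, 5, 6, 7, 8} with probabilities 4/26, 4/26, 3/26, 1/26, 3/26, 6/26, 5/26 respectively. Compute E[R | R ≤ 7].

P(R ≤ 7) = 21/26.
Σ over the event: 2·2/13 + 3·2/13 + 4·3/26 + 5·1/26 + 6·3/26 + 7·3/13 = 97/26.
E[R | R ≤ 7] = (97/26) / (21/26) = 97/21.

97/21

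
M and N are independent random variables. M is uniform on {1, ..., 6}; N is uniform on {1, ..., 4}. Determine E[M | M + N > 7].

16/3

Outcomes with M + N > 7: (4,4), (5,3), (5,4), (6,2), (6,3), (6,4), each with probability 1/24.
E[M | M + N > 7] = (4 + 5 + 5 + 6 + 6 + 6) / 6 = 16/3.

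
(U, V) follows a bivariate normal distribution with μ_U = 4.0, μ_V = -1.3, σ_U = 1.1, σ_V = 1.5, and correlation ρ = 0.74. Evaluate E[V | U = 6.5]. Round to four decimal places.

E[V | U=x] = μ_V + ρ(σ_V/σ_U)(x − μ_U) for jointly normal variables.
E[V | U=6.5] = -1.3 + (0.74)·(1.5/1.1)·(6.5 − (4.0)) = -1.3 + (1.00909)·(2.5) = 1.2227.

1.2227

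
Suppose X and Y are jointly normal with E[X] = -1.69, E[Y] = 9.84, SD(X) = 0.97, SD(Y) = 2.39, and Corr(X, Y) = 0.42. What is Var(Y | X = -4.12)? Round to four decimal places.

Var(Y | X=x) = (1 − ρ²)·σ_Y².
Var(Y | X=-4.12) = (2.39)²·(1 − (0.42)²) = 5.7121·0.8236 = 4.7045.

4.7045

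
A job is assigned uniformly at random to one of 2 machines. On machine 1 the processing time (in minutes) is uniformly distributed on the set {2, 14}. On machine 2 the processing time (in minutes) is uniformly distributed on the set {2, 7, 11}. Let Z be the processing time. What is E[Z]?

E[Z | machine 1] = (2+14)/2 = 8.
E[Z | machine 2] = (2+7+11)/3 = 20/3.
E[Z] = (1/2)·(8) + (1/2)·(20/3) = 22/3.

22/3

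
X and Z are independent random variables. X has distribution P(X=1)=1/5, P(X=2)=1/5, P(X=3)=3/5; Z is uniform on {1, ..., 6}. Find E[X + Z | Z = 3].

27/5

P(Z = 3) = 1/6.
Summing (X+Z)·P(x,y) over outcomes with Z = 3 gives 9/10.
E[X + Z | Z = 3] = (9/10) / (1/6) = 27/5.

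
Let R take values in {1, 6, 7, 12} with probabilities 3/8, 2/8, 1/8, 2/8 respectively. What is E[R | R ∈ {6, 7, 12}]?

P(R ∈ {6, 7, 12}) = 5/8.
Σ over the event: 6·1/4 + 7·1/8 + 12·1/4 = 43/8.
E[R | R ∈ {6, 7, 12}] = (43/8) / (5/8) = 43/5.

43/5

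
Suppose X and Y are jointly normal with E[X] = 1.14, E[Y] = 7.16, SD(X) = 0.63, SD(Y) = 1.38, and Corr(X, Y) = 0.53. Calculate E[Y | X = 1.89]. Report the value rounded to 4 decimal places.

The regression of Y on X has slope ρ·σ_Y/σ_X and passes through (μ_X, μ_Y).
E[Y | X=1.89] = 7.16 + (0.53)·(1.38/0.63)·(1.89 − (1.14)) = 7.16 + (1.16095)·(0.75) = 8.0307.

8.0307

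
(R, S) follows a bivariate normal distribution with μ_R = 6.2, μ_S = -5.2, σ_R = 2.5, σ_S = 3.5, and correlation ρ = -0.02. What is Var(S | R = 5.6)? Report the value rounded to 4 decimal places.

12.2451

For a bivariate normal, Var(S | R=x) = σ_S²(1 − ρ²).
Var(S | R=5.6) = (3.5)²·(1 − (-0.02)²) = 12.25·0.9996 = 12.2451.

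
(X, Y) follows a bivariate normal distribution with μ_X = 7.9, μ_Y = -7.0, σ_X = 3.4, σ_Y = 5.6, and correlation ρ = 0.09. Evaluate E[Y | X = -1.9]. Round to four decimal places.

E[Y | X=x] = μ_Y + ρ(σ_Y/σ_X)(x − μ_X) for jointly normal variables.
E[Y | X=-1.9] = -7.0 + (0.09)·(5.6/3.4)·(-1.9 − (7.9)) = -7.0 + (0.148235)·(-9.8) = -8.4527.

-8.4527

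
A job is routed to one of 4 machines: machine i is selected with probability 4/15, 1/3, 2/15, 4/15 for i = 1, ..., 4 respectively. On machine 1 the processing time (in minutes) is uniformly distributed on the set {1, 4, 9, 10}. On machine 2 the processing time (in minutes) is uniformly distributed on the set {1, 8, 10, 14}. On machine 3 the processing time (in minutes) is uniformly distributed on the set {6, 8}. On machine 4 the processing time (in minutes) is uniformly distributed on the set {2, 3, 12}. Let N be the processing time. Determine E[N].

1223/180

E[N | machine 1] = (1+4+9+10)/4 = 6.
E[N | machine 2] = (1+8+10+14)/4 = 33/4.
E[N | machine 3] = (6+8)/2 = 7.
E[N | machine 4] = (2+3+12)/3 = 17/3.
By the law of total expectation,
E[N] = (4/15)·(6) + (1/3)·(33/4) + (2/15)·(7) + (4/15)·(17/3) = 1223/180.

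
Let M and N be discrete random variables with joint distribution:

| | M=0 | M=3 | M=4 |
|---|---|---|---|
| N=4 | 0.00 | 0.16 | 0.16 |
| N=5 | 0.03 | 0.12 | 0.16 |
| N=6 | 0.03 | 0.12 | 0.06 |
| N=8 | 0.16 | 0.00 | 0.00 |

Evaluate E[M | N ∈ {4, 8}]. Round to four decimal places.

2.3333

P(N ∈ {4, 8}) = 0.48.
Σ M·P over the event = 0·(0.16) + 3·(0.16) + 4·(0.16) = 1.12.
E[M | N ∈ {4, 8}] = (1.12) / (0.48) = 2.3333.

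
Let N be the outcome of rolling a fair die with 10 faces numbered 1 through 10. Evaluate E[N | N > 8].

19/2

Given N > 8, N is equally likely to be any of {9, 10}.
E[N | N > 8] = (9 + 10) / 2 = 19/2.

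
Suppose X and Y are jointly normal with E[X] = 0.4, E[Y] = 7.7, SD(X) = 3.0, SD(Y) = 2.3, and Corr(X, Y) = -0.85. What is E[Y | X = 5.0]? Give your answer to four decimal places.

4.7023

The regression of Y on X has slope ρ·σ_Y/σ_X and passes through (μ_X, μ_Y).
E[Y | X=5.0] = 7.7 + (-0.85)·(2.3/3.0)·(5.0 − (0.4)) = 7.7 + (-0.65167)·(4.6) = 4.7023.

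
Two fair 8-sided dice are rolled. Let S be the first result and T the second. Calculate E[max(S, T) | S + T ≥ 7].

324/49

P(S + T ≥ 7) = 49/64.
Summing max(S,T)·P(x,y) over outcomes with S + T ≥ 7 gives 81/16.
E[max(S, T) | S + T ≥ 7] = (81/16) / (49/64) = 324/49.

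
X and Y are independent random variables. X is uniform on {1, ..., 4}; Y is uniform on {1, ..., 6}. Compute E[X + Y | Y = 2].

Outcomes with Y = 2: (1,2), (2,2), (3,2), (4,2), each with probability 1/24.
E[X + Y | Y = 2] = (3 + 4 + 5 + 6) / 4 = 9/2.

9/2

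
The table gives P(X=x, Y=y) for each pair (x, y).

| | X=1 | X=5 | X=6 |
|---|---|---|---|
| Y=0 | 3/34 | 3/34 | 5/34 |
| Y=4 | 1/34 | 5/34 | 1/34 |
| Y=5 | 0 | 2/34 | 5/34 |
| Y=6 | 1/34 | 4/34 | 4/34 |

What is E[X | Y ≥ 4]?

117/23

P(Y ≥ 4) = 23/34.
Σ X·P over the event = 1·(1/34) + 1·(1/34) + 5·(5/34) + 5·(2/34) + 5·(4/34) + 6·(1/34) + 6·(5/34) + 6·(4/34) = 117/34.
E[X | Y ≥ 4] = (117/34) / (23/34) = 117/23.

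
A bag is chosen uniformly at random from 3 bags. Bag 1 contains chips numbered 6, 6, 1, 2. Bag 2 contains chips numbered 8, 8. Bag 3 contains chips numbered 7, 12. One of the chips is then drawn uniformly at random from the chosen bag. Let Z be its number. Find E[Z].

85/12

E[Z | bag 1] = (6+6+1+2)/4 = 15/4.
E[Z | bag 2] = (8+8)/2 = 8.
E[Z | bag 3] = (7+12)/2 = 19/2.
E[Z] = (1/3)·(15/4) + (1/3)·(8) + (1/3)·(19/2) = 85/12.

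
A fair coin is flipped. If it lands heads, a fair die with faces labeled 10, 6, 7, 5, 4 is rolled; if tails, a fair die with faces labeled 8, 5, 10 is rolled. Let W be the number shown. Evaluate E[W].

211/30

E[W | heads] = (10+6+7+5+4)/5 = 32/5.
E[W | tails] = (8+5+10)/3 = 23/3.
By the law of total expectation,
E[W] = (1/2)·(32/5) + (1/2)·(23/3) = 211/30.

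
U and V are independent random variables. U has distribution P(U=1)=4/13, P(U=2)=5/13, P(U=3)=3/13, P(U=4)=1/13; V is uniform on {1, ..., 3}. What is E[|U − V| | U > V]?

10/7

P(U > V) = 14/39.
Summing |U−V|·P(x,y) over outcomes with U > V gives 20/39.
E[|U − V| | U > V] = (20/39) / (14/39) = 10/7.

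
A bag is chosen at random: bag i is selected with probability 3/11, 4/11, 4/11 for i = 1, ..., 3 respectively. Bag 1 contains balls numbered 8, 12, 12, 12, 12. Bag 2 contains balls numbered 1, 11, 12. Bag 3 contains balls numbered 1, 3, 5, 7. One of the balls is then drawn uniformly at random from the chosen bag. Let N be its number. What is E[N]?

E[N | bag 1] = (8+12+12+12+12)/5 = 56/5.
E[N | bag 2] = (1+11+12)/3 = 8.
E[N | bag 3] = (1+3+5+7)/4 = 4.
E[N] = (3/11)·(56/5) + (4/11)·(8) + (4/11)·(4) = 408/55.

408/55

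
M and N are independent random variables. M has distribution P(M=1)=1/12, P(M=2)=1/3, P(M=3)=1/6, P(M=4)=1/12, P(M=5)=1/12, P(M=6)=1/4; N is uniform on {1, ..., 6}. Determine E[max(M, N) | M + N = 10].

P(M + N = 10) = 5/72.
Summing max(M,N)·P(x,y) over outcomes with M + N = 10 gives 29/72.
E[max(M, N) | M + N = 10] = (29/72) / (5/72) = 29/5.

29/5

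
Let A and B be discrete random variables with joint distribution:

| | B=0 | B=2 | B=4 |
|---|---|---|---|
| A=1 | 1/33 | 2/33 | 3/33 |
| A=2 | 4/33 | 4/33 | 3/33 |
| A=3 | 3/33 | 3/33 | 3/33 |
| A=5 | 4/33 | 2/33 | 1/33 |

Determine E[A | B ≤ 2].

P(B ≤ 2) = 23/33.
Σ A·P over the event = 1·(1/33) + 1·(2/33) + 2·(4/33) + 2·(4/33) + 3·(3/33) + 3·(3/33) + 5·(4/33) + 5·(2/33) = 67/33.
E[A | B ≤ 2] = (67/33) / (23/33) = 67/23.

67/23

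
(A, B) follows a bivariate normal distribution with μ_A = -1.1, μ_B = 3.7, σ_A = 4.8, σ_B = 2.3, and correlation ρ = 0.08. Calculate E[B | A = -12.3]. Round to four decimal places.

3.2707

For a bivariate normal, E[B | A=x] = μ_B + ρ·(σ_B/σ_A)·(x − μ_A).
E[B | A=-12.3] = 3.7 + (0.08)·(2.3/4.8)·(-12.3 − (-1.1)) = 3.7 + (0.038333)·(-11.2) = 3.2707.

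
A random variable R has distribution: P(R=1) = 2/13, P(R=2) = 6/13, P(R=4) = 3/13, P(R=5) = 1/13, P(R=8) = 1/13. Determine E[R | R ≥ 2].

P(R ≥ 2) = 11/13.
Σ over the event: 2·6/13 + 4·3/13 + 5·1/13 + 8·1/13 = 37/13.
E[R | R ≥ 2] = (37/13) / (11/13) = 37/11.

37/11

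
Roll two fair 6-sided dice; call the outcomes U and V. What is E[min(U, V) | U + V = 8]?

14/5

Outcomes with U + V = 8: (2,6), (3,5), (4,4), (5,3), (6,2), each with probability 1/36.
E[min(U, V) | U + V = 8] = (2 + 3 + 4 + 3 + 2) / 5 = 14/5.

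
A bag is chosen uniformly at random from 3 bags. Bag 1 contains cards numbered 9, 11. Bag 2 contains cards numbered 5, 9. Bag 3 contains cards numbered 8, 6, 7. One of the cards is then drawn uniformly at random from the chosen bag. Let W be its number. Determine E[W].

E[W | bag 1] = (9+11)/2 = 10.
E[W | bag 2] = (5+9)/2 = 7.
E[W | bag 3] = (8+6+7)/3 = 7.
By the law of total expectation,
E[W] = (1/3)·(10) + (1/3)·(7) + (1/3)·(7) = 8.

8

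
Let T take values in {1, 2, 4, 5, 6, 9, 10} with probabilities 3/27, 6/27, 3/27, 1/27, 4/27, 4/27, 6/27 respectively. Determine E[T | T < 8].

56/17

P(T < 8) = 17/27.
Σ over the event: 1·1/9 + 2·2/9 + 4·1/9 + 5·1/27 + 6·4/27 = 56/27.
E[T | T < 8] = (56/27) / (17/27) = 56/17.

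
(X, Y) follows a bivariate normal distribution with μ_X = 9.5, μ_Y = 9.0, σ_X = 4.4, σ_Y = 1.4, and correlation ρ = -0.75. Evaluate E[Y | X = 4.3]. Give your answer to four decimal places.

The regression of Y on X has slope ρ·σ_Y/σ_X and passes through (μ_X, μ_Y).
E[Y | X=4.3] = 9.0 + (-0.75)·(1.4/4.4)·(4.3 − (9.5)) = 9.0 + (-0.23864)·(-5.2) = 10.2409.

10.2409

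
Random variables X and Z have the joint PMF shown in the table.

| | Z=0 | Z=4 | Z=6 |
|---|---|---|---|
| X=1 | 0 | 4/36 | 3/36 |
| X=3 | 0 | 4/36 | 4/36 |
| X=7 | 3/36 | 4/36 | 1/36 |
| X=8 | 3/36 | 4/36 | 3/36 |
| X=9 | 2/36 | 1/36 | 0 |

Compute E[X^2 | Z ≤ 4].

P(Z ≤ 4) = 25/36.
Σ X^2·P over the event = 1·(4/36) + 9·(4/36) + 49·(3/36) + 49·(4/36) + 64·(3/36) + 64·(4/36) + 81·(2/36) + 81·(1/36) = 179/6.
E[X^2 | Z ≤ 4] = (179/6) / (25/36) = 1074/25.

1074/25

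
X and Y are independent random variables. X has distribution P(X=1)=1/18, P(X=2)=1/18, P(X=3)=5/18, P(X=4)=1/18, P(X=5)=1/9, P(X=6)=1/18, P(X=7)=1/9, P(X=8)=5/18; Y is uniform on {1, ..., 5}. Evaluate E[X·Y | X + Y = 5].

11/2

P(X + Y = 5) = 4/45.
Summing XY·P(x,y) over outcomes with X + Y = 5 gives 22/45.
E[X·Y | X + Y = 5] = (22/45) / (4/45) = 11/2.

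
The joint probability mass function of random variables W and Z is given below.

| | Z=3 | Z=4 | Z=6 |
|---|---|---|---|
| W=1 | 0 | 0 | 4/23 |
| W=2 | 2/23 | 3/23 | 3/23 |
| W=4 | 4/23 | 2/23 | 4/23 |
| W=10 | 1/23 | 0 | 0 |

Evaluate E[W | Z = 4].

P(Z = 4) = 5/23.
Σ W·P over the event = 2·(3/23) + 4·(2/23) = 14/23.
E[W | Z = 4] = (14/23) / (5/23) = 14/5.

14/5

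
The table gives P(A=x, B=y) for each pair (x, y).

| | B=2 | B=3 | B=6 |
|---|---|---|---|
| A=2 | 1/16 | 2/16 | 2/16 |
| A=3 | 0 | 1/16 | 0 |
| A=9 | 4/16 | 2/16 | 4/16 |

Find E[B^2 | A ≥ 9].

P(A ≥ 9) = 5/8.
Σ B^2·P over the event = 4·(4/16) + 9·(2/16) + 36·(4/16) = 89/8.
E[B^2 | A ≥ 9] = (89/8) / (5/8) = 89/5.

89/5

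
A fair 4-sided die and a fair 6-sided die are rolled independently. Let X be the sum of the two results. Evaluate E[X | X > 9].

P(X > 9) = 1/24.
Σ over the event: 10·1/24 = 5/12.
E[X | X > 9] = (5/12) / (1/24) = 10.

10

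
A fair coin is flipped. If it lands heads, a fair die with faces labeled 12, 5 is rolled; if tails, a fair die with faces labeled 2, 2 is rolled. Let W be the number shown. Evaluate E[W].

E[W | heads] = (12+5)/2 = 17/2.
E[W | tails] = (2+2)/2 = 2.
By the law of total expectation,
E[W] = (1/2)·(17/2) + (1/2)·(2) = 21/4.

21/4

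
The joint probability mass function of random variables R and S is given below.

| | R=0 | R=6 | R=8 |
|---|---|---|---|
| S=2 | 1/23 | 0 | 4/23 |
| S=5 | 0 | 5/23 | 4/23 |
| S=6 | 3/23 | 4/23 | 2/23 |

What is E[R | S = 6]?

P(S = 6) = 9/23.
Summing R·P(R=x,S=y) over the conditioning event gives 40/23.
E[R | S = 6] = (40/23) / (9/23) = 40/9.

40/9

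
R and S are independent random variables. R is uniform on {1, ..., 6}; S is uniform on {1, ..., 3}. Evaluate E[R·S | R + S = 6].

22/3

Outcomes with R + S = 6: (3,3), (4,2), (5,1), each with probability 1/18.
E[R·S | R + S = 6] = (9 + 8 + 5) / 3 = 22/3.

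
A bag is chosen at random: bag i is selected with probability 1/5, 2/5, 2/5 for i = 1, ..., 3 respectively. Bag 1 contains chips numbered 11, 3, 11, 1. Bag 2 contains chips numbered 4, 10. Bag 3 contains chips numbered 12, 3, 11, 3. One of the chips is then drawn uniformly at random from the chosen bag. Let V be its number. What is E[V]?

E[V | bag 1] = (11+3+11+1)/4 = 13/2.
E[V | bag 2] = (4+10)/2 = 7.
E[V | bag 3] = (12+3+11+3)/4 = 29/4.
By the law of total expectation,
E[V] = (1/5)·(13/2) + (2/5)·(7) + (2/5)·(29/4) = 7.

7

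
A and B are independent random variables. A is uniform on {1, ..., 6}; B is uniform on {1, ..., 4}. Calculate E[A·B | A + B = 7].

P(A + B = 7) = 1/6.
Summing AB·P(x,y) over outcomes with A + B = 7 gives 5/3.
E[A·B | A + B = 7] = (5/3) / (1/6) = 10.

10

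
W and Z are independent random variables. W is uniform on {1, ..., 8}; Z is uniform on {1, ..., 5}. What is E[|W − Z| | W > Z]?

16/5

P(W > Z) = 5/8.
Summing |W−Z|·P(x,y) over outcomes with W > Z gives 2.
E[|W − Z| | W > Z] = (2) / (5/8) = 16/5.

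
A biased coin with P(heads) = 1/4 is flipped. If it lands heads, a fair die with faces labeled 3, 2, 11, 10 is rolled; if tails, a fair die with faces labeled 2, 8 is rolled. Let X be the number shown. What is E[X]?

E[X | heads] = (3+2+11+10)/4 = 13/2.
E[X | tails] = (2+8)/2 = 5.
E[X] = (1/4)·(13/2) + (3/4)·(5) = 43/8.

43/8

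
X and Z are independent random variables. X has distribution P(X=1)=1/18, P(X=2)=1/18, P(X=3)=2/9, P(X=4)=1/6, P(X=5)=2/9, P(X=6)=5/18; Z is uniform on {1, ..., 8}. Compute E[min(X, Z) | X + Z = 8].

P(X + Z = 8) = 1/8.
Summing min(X,Z)·P(x,y) over outcomes with X + Z = 8 gives 49/144.
E[min(X, Z) | X + Z = 8] = (49/144) / (1/8) = 49/18.

49/18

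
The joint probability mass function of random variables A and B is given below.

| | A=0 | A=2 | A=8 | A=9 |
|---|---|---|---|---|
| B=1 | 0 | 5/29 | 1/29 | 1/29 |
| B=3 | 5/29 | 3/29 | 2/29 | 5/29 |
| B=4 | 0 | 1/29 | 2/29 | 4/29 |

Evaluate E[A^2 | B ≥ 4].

456/7

P(B ≥ 4) = 7/29.
Σ A^2·P over the event = 4·(1/29) + 64·(2/29) + 81·(4/29) = 456/29.
E[A^2 | B ≥ 4] = (456/29) / (7/29) = 456/7.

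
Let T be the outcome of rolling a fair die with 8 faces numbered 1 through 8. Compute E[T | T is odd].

4

Given T is odd, T is equally likely to be any of {1, 3, 5, 7}.
E[T | T is odd] = (1 + 3 + 5 + 7) / 4 = 4.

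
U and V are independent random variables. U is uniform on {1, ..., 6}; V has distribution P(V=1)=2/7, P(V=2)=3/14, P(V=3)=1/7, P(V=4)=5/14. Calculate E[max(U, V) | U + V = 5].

51/14

P(U + V = 5) = 1/6.
Summing max(U,V)·P(x,y) over outcomes with U + V = 5 gives 17/28.
E[max(U, V) | U + V = 5] = (17/28) / (1/6) = 51/14.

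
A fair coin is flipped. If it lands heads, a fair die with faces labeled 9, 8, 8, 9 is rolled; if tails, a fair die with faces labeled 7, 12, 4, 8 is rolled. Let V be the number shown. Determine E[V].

65/8

E[V | heads] = (9+8+8+9)/4 = 17/2.
E[V | tails] = (7+12+4+8)/4 = 31/4.
E[V] = (1/2)·(17/2) + (1/2)·(31/4) = 65/8.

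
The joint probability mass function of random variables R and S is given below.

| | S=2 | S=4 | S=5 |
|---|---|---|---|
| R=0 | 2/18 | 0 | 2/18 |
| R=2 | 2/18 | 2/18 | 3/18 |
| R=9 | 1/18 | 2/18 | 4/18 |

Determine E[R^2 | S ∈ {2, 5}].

425/14

P(S ∈ {2, 5}) = 7/9.
Σ R^2·P over the event = 0·(2/18) + 0·(2/18) + 4·(2/18) + 4·(3/18) + 81·(1/18) + 81·(4/18) = 425/18.
E[R^2 | S ∈ {2, 5}] = (425/18) / (7/9) = 425/14.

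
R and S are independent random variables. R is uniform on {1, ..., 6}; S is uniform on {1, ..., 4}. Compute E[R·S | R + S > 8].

62/3

Outcomes with R + S > 8: (5,4), (6,3), (6,4), each with probability 1/24.
E[R·S | R + S > 8] = (20 + 18 + 24) / 3 = 62/3.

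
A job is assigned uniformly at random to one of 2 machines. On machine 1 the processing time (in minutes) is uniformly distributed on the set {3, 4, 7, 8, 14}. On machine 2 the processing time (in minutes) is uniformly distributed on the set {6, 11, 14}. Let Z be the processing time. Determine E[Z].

263/30

E[Z | machine 1] = (3+4+7+8+14)/5 = 36/5.
E[Z | machine 2] = (6+11+14)/3 = 31/3.
By the law of total expectation,
E[Z] = (1/2)·(36/5) + (1/2)·(31/3) = 263/30.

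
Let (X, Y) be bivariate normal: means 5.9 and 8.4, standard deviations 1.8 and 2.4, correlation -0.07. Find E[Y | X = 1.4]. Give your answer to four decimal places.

The regression of Y on X has slope ρ·σ_Y/σ_X and passes through (μ_X, μ_Y).
E[Y | X=1.4] = 8.4 + (-0.07)·(2.4/1.8)·(1.4 − (5.9)) = 8.4 + (-0.093333)·(-4.5) = 8.8200.

8.8200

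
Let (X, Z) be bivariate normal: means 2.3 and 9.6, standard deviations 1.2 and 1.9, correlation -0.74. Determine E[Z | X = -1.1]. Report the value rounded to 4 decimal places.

For a bivariate normal, E[Z | X=x] = μ_Z + ρ·(σ_Z/σ_X)·(x − μ_X).
E[Z | X=-1.1] = 9.6 + (-0.74)·(1.9/1.2)·(-1.1 − (2.3)) = 9.6 + (-1.17167)·(-3.4) = 13.5837.

13.5837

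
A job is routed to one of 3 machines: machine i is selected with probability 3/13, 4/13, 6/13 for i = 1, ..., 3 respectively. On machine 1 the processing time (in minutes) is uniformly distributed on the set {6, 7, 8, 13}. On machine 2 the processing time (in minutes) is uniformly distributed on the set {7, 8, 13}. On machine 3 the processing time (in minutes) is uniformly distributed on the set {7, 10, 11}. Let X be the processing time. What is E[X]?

E[X | machine 1] = (6+7+8+13)/4 = 17/2.
E[X | machine 2] = (7+8+13)/3 = 28/3.
E[X | machine 3] = (7+10+11)/3 = 28/3.
By the law of total expectation,
E[X] = (3/13)·(17/2) + (4/13)·(28/3) + (6/13)·(28/3) = 713/78.

713/78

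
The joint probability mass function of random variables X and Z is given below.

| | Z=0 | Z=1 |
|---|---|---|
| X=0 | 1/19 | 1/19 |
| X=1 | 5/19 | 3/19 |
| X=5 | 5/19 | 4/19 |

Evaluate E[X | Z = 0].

30/11

P(Z = 0) = 11/19.
Σ X·P over the event = 0·(1/19) + 1·(5/19) + 5·(5/19) = 30/19.
E[X | Z = 0] = (30/19) / (11/19) = 30/11.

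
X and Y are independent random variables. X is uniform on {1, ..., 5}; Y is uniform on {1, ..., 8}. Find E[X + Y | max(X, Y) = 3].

24/5

Outcomes with max(X, Y) = 3: (1,3), (2,3), (3,1), (3,2), (3,3), each with probability 1/40.
E[X + Y | max(X, Y) = 3] = (4 + 5 + 4 + 5 + 6) / 5 = 24/5.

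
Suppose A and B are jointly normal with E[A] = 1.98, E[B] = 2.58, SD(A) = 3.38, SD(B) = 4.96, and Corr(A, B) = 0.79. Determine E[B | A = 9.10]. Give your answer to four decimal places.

10.8341

For a bivariate normal, E[B | A=x] = μ_B + ρ·(σ_B/σ_A)·(x − μ_A).
E[B | A=9.10] = 2.58 + (0.79)·(4.96/3.38)·(9.10 − (1.98)) = 2.58 + (1.15929)·(7.12) = 10.8341.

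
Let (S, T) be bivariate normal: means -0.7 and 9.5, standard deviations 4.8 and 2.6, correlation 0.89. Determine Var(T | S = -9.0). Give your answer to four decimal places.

1.4054

The conditional variance in a bivariate normal is σ_T²(1 − ρ²), independent of x.
Var(T | S=-9.0) = (2.6)²·(1 − (0.89)²) = 6.76·0.2079 = 1.4054.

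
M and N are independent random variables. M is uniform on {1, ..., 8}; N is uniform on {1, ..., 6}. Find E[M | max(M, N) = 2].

Outcomes with max(M, N) = 2: (1,2), (2,1), (2,2), each with probability 1/48.
E[M | max(M, N) = 2] = (1 + 2 + 2) / 3 = 5/3.

5/3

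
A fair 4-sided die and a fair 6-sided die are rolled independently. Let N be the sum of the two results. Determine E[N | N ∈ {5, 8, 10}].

27/4

P(N ∈ {5, 8, 10}) = 1/3.
Σ over the event: 5·1/6 + 8·1/8 + 10·1/24 = 9/4.
E[N | N ∈ {5, 8, 10}] = (9/4) / (1/3) = 27/4.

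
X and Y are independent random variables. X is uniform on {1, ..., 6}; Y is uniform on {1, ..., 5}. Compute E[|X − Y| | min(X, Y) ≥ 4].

P(min(X, Y) ≥ 4) = 1/5.
Summing |X−Y|·P(x,y) over outcomes with min(X, Y) ≥ 4 gives 1/6.
E[|X − Y| | min(X, Y) ≥ 4] = (1/6) / (1/5) = 5/6.

5/6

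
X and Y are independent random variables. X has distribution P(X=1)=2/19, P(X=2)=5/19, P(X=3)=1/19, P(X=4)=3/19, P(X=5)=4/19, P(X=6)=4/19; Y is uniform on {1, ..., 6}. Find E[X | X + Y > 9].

124/23

P(X + Y > 9) = 23/114.
Summing X·P(x,y) over outcomes with X + Y > 9 gives 62/57.
E[X | X + Y > 9] = (62/57) / (23/114) = 124/23.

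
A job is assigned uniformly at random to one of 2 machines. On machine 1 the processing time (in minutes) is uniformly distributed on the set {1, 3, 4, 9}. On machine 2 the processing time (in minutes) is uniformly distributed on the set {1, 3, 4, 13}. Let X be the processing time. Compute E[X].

E[X | machine 1] = (1+3+4+9)/4 = 17/4.
E[X | machine 2] = (1+3+4+13)/4 = 21/4.
By the law of total expectation,
E[X] = (1/2)·(17/4) + (1/2)·(21/4) = 19/4.

19/4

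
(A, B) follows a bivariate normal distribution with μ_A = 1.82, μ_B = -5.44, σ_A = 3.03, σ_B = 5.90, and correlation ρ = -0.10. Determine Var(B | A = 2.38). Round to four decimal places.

The conditional variance in a bivariate normal is σ_B²(1 − ρ²), independent of x.
Var(B | A=2.38) = (5.90)²·(1 − (-0.10)²) = 34.81·0.99 = 34.4619.

34.4619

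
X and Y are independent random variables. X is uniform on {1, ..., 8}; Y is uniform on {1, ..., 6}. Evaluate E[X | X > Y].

P(X > Y) = 9/16.
Summing X·P(x,y) over outcomes with X > Y gives 10/3.
E[X | X > Y] = (10/3) / (9/16) = 160/27.

160/27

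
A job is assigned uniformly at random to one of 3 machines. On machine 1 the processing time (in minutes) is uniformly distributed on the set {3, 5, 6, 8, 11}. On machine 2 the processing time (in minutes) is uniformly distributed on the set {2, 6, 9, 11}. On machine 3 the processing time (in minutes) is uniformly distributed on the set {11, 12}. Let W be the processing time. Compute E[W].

E[W | machine 1] = (3+5+6+8+11)/5 = 33/5.
E[W | machine 2] = (2+6+9+11)/4 = 7.
E[W | machine 3] = (11+12)/2 = 23/2.
By the law of total expectation,
E[W] = (1/3)·(33/5) + (1/3)·(7) + (1/3)·(23/2) = 251/30.

251/30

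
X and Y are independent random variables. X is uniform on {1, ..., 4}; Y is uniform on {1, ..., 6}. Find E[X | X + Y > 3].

8/3

P(X + Y > 3) = 7/8.
Summing X·P(x,y) over outcomes with X + Y > 3 gives 7/3.
E[X | X + Y > 3] = (7/3) / (7/8) = 8/3.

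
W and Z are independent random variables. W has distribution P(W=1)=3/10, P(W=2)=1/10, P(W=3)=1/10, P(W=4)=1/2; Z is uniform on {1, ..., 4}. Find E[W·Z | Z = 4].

56/5

P(Z = 4) = 1/4.
Summing WZ·P(x,y) over outcomes with Z = 4 gives 14/5.
E[W·Z | Z = 4] = (14/5) / (1/4) = 56/5.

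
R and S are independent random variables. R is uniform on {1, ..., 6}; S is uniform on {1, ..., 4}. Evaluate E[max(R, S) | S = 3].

4

Outcomes with S = 3: (1,3), (2,3), (3,3), (4,3), (5,3), (6,3), each with probability 1/24.
E[max(R, S) | S = 3] = (3 + 3 + 3 + 4 + 5 + 6) / 6 = 4.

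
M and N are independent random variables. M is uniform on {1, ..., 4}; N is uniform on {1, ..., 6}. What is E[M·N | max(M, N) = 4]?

64/7

Outcomes with max(M, N) = 4: (1,4), (2,4), (3,4), (4,1), (4,2), (4,3), (4,4), each with probability 1/24.
E[M·N | max(M, N) = 4] = (4 + 8 + 12 + 4 + 8 + 12 + 16) / 7 = 64/7.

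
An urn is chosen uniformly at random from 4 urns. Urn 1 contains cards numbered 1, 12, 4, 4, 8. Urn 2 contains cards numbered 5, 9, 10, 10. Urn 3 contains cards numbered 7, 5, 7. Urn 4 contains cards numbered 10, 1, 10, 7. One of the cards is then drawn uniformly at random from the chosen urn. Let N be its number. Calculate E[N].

829/120

E[N | urn 1] = (1+12+4+4+8)/5 = 29/5.
E[N | urn 2] = (5+9+10+10)/4 = 17/2.
E[N | urn 3] = (7+5+7)/3 = 19/3.
E[N | urn 4] = (10+1+10+7)/4 = 7.
By the law of total expectation,
E[N] = (1/4)·(29/5) + (1/4)·(17/2) + (1/4)·(19/3) + (1/4)·(7) = 829/120.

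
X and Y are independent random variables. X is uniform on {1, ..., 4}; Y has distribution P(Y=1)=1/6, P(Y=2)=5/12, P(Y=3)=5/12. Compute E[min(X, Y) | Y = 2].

7/4

P(Y = 2) = 5/12.
Summing min(X,Y)·P(x,y) over outcomes with Y = 2 gives 35/48.
E[min(X, Y) | Y = 2] = (35/48) / (5/12) = 7/4.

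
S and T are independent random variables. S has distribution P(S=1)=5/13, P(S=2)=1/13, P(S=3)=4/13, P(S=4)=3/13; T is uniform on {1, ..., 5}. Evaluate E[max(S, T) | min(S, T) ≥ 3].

29/7

P(min(S, T) ≥ 3) = 21/65.
Summing max(S,T)·P(x,y) over outcomes with min(S, T) ≥ 3 gives 87/65.
E[max(S, T) | min(S, T) ≥ 3] = (87/65) / (21/65) = 29/7.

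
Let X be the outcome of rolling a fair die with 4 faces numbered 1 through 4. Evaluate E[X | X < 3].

3/2

Given X < 3, X is equally likely to be any of {1, 2}.
E[X | X < 3] = (1 + 2) / 2 = 3/2.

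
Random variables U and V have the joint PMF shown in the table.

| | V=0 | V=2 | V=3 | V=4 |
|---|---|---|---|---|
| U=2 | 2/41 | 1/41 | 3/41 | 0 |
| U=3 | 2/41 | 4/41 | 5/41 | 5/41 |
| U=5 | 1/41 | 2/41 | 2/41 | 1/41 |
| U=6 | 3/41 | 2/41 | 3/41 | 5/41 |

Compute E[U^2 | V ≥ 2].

P(V ≥ 2) = 33/41.
Summing U^2·P(U=x,V=y) over the conditioning event gives 627/41.
E[U^2 | V ≥ 2] = (627/41) / (33/41) = 19.

19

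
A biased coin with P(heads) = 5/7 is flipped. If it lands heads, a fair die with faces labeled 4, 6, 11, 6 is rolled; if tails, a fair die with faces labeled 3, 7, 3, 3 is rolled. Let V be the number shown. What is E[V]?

167/28

E[V | heads] = (4+6+11+6)/4 = 27/4.
E[V | tails] = (3+7+3+3)/4 = 4.
E[V] = (5/7)·(27/4) + (2/7)·(4) = 167/28.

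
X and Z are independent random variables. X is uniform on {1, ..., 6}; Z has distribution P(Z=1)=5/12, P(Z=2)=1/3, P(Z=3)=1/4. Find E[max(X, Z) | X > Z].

217/50

P(X > Z) = 25/36.
Summing max(X,Z)·P(x,y) over outcomes with X > Z gives 217/72.
E[max(X, Z) | X > Z] = (217/72) / (25/36) = 217/50.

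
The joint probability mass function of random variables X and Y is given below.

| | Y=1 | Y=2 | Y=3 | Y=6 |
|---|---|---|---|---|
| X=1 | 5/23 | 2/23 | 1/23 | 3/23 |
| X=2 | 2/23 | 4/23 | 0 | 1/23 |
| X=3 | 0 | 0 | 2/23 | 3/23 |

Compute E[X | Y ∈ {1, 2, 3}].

13/8

P(Y ∈ {1, 2, 3}) = 16/23.
Σ X·P over the event = 1·(5/23) + 1·(2/23) + 1·(1/23) + 2·(2/23) + 2·(4/23) + 3·(2/23) = 26/23.
E[X | Y ∈ {1, 2, 3}] = (26/23) / (16/23) = 13/8.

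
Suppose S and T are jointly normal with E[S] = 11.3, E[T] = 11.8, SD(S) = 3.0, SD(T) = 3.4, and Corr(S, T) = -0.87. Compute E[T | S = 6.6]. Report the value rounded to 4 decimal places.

16.4342

The regression of T on S has slope ρ·σ_T/σ_S and passes through (μ_S, μ_T).
E[T | S=6.6] = 11.8 + (-0.87)·(3.4/3.0)·(6.6 − (11.3)) = 11.8 + (-0.986)·(-4.7) = 16.4342.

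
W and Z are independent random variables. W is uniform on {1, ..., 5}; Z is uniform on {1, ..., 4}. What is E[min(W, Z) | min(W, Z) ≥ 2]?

8/3

P(min(W, Z) ≥ 2) = 3/5.
Summing min(W,Z)·P(x,y) over outcomes with min(W, Z) ≥ 2 gives 8/5.
E[min(W, Z) | min(W, Z) ≥ 2] = (8/5) / (3/5) = 8/3.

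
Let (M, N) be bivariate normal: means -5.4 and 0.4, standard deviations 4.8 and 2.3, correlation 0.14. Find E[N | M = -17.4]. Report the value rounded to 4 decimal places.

-0.4050

E[N | M=x] = μ_N + ρ(σ_N/σ_M)(x − μ_M) for jointly normal variables.
E[N | M=-17.4] = 0.4 + (0.14)·(2.3/4.8)·(-17.4 − (-5.4)) = 0.4 + (0.067083)·(-12) = -0.4050.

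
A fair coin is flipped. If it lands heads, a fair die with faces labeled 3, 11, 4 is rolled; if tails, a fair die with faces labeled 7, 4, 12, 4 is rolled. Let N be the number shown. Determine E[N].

E[N | heads] = (3+11+4)/3 = 6.
E[N | tails] = (7+4+12+4)/4 = 27/4.
E[N] = (1/2)·(6) + (1/2)·(27/4) = 51/8.

51/8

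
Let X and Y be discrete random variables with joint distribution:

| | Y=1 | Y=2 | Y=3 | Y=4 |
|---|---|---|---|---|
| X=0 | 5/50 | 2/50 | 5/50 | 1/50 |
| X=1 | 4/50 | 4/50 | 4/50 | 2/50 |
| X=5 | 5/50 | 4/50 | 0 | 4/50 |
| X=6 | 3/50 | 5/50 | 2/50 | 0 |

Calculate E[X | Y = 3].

P(Y = 3) = 11/50.
Σ X·P over the event = 0·(5/50) + 1·(4/50) + 6·(2/50) = 8/25.
E[X | Y = 3] = (8/25) / (11/50) = 16/11.

16/11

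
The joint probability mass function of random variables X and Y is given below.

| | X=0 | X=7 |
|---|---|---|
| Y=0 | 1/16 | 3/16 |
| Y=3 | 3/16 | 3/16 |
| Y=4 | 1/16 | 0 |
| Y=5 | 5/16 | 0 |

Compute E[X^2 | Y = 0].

P(Y = 0) = 1/4.
Σ X^2·P over the event = 0·(1/16) + 49·(3/16) = 147/16.
E[X^2 | Y = 0] = (147/16) / (1/4) = 147/4.

147/4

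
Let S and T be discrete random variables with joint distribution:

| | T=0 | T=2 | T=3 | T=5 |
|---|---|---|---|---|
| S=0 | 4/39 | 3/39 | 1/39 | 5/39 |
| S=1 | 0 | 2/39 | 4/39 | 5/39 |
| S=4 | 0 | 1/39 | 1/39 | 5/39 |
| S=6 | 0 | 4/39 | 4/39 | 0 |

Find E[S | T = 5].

5/3

P(T = 5) = 5/13.
Σ S·P over the event = 0·(5/39) + 1·(5/39) + 4·(5/39) = 25/39.
E[S | T = 5] = (25/39) / (5/13) = 5/3.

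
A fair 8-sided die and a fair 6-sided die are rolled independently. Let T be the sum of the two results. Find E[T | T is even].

8

P(T is even) = 1/2.
Σ over the event: 2·1/48 + 4·1/16 + 6·5/48 + 8·1/8 + 10·5/48 + 12·1/16 + 14·1/48 = 4.
E[T | T is even] = (4) / (1/2) = 8.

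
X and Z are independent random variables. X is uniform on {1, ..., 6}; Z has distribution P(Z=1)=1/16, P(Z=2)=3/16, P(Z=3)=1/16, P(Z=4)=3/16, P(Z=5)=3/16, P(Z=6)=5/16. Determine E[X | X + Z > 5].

P(X + Z > 5) = 13/16.
Summing X·P(x,y) over outcomes with X + Z > 5 gives 151/48.
E[X | X + Z > 5] = (151/48) / (13/16) = 151/39.

151/39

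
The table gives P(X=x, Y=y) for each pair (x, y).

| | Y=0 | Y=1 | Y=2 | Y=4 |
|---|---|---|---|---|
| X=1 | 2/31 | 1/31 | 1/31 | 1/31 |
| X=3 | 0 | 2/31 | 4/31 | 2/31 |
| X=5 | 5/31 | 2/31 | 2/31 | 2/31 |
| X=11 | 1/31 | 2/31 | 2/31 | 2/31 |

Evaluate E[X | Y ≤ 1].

77/15

P(Y ≤ 1) = 15/31.
Σ X·P over the event = 1·(2/31) + 1·(1/31) + 3·(2/31) + 5·(5/31) + 5·(2/31) + 11·(1/31) + 11·(2/31) = 77/31.
E[X | Y ≤ 1] = (77/31) / (15/31) = 77/15.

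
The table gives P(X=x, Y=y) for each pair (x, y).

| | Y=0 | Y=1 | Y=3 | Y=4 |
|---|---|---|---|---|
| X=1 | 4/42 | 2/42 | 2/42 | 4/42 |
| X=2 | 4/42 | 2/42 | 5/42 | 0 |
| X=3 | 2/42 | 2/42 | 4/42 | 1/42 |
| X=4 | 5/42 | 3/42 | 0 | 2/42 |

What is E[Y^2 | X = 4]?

7/2

P(X = 4) = 5/21.
Σ Y^2·P over the event = 0·(5/42) + 1·(3/42) + 16·(2/42) = 5/6.
E[Y^2 | X = 4] = (5/6) / (5/21) = 7/2.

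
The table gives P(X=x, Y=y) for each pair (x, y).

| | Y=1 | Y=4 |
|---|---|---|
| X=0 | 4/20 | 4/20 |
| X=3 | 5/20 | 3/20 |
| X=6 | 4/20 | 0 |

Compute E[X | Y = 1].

3

P(Y = 1) = 13/20.
Σ X·P over the event = 0·(4/20) + 3·(5/20) + 6·(4/20) = 39/20.
E[X | Y = 1] = (39/20) / (13/20) = 3.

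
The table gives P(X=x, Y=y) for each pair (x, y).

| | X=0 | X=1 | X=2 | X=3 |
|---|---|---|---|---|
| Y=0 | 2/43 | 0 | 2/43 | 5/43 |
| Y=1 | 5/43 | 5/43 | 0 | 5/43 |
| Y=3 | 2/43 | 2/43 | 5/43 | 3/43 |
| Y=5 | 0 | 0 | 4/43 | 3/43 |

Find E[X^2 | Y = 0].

P(Y = 0) = 9/43.
Σ X^2·P over the event = 0·(2/43) + 4·(2/43) + 9·(5/43) = 53/43.
E[X^2 | Y = 0] = (53/43) / (9/43) = 53/9.

53/9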